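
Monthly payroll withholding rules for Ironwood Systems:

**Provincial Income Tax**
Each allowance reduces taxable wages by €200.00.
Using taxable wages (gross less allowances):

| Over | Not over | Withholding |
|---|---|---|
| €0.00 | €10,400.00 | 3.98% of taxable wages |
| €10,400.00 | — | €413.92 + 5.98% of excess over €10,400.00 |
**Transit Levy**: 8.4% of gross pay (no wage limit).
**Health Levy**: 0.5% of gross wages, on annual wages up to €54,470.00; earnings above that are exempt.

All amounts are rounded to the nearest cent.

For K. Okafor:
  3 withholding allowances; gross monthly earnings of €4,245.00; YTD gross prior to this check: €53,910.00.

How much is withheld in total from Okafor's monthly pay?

Provincial Income Tax: taxable = €4,245.00 − 3×€200.00 = €3,645.00
  3.98% × €3,645.00 = €145.07
Transit Levy: 8.4% × €4,245.00 = €356.58
Health Levy: cap €54,470.00 − YTD €53,910.00 = €560.00 subject; 0.5% × €560.00 = €2.80
Total: €145.07 + €356.58 + €2.80 = €504.45

€504.45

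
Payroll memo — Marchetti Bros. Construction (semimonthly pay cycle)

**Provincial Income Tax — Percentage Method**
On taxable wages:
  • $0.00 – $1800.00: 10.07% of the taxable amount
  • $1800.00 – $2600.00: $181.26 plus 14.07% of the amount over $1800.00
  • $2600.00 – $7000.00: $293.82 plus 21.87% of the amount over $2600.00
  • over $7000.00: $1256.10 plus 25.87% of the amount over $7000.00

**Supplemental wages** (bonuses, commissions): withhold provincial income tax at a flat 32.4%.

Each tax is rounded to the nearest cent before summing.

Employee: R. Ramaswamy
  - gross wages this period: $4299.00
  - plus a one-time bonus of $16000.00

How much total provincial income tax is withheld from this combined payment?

Provincial Income Tax: taxable = $4299.00
  $293.82 + 21.87% × ($4299.00 − $2600.00) = $293.82 + 21.87% × $1699.00 = $665.39
Supplemental (32.4% flat on bonus): 32.4% × $16000.00 = $5184.00
Total provincial income tax: $665.39 + $5184.00 = $5849.39

$5849.39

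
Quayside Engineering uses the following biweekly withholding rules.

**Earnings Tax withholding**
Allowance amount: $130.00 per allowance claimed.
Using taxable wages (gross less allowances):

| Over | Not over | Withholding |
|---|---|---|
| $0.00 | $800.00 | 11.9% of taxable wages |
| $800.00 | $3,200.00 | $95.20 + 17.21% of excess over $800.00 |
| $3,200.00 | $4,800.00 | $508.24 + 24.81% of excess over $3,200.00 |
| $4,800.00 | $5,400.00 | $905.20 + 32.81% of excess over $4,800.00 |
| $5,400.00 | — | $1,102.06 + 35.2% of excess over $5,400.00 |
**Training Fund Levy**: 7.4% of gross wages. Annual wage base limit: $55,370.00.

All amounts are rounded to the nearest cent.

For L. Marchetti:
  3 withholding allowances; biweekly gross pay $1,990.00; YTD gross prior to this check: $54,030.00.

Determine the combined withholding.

$332.04

Earnings Tax: taxable = $1,990.00 − 3×$130.00 = $1,600.00
  $95.20 + 17.21% × ($1,600.00 − $800.00) = $95.20 + 17.21% × $800.00 = $232.88
Training Fund Levy: cap $55,370.00 − YTD $54,030.00 = $1,340.00 subject; 7.4% × $1,340.00 = $99.16
Total: $232.88 + $99.16 = $332.04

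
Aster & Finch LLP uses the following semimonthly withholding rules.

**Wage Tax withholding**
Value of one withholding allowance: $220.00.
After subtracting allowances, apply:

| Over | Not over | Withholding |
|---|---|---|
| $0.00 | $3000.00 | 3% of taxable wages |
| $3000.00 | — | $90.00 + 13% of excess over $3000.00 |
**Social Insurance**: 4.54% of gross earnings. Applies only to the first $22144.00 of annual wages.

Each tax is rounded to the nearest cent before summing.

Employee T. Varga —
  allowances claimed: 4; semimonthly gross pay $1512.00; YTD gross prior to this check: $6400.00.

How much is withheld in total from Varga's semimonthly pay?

Wage Tax: taxable = $1512.00 − 4×$220.00 = $632.00
  3% × $632.00 = $18.96
Social Insurance: 4.54% × $1512.00 = $68.64
Total: $18.96 + $68.64 = $87.60

$87.60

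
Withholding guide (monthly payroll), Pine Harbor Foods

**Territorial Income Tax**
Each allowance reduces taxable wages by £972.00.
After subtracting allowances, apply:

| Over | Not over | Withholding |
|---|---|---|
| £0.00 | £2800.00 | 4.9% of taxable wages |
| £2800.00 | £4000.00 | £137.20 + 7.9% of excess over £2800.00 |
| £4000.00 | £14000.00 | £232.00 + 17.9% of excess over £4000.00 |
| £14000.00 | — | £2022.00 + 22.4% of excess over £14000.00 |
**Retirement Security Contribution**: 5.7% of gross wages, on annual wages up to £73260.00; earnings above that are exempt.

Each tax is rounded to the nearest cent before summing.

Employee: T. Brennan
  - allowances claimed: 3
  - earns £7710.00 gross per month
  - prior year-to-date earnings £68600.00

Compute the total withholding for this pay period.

£639.75

Territorial Income Tax: taxable = £7710.00 − 3×£972.00 = £4794.00
  £232.00 + 17.9% × (£4794.00 − £4000.00) = £232.00 + 17.9% × £794.00 = £374.13
Retirement Security Contribution: cap £73260.00 − YTD £68600.00 = £4660.00 subject; 5.7% × £4660.00 = £265.62
Total: £374.13 + £265.62 = £639.75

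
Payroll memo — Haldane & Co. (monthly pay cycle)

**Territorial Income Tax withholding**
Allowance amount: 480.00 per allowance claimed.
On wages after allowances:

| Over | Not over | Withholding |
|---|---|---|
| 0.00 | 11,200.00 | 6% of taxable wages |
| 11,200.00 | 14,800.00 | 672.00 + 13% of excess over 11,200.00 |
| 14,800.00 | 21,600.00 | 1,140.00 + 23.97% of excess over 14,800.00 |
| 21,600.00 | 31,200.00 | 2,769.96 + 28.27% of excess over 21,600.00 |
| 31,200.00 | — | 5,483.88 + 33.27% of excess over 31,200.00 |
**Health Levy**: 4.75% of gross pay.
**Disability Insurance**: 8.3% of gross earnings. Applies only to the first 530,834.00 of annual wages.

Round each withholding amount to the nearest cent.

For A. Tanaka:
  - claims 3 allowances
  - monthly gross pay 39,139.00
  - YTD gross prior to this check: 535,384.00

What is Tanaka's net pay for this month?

29,633.80

Territorial Income Tax: taxable = 39,139.00 − 3×480.00 = 37,699.00
  5,483.88 + 33.27% × (37,699.00 − 31,200.00) = 5,483.88 + 33.27% × 6,499.00 = 7,646.10
Health Levy: 4.75% × 39,139.00 = 1,859.10
Disability Insurance: YTD 535,384.00 ≥ cap 530,834.00 → 0.00
Total withheld: 7,646.10 + 1,859.10 + 0.00 = 9,505.20
Net pay: 39,139.00 − 9,505.20 = 29,633.80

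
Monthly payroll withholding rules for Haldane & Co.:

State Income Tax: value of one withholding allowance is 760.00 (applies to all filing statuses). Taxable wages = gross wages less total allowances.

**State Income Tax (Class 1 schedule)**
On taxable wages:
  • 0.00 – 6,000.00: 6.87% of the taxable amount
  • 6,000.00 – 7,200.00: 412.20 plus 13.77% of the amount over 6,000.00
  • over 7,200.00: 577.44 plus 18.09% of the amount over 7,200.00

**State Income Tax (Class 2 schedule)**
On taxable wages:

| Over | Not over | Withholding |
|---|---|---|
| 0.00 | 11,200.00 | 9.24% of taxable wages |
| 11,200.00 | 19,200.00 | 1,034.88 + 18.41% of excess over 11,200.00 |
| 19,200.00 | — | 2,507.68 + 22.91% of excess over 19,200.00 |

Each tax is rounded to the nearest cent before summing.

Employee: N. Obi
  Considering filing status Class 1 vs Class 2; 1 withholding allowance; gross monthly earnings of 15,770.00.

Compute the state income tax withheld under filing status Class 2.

1,736.30

State Income Tax (Class 2): taxable = 15,770.00 − 1×760.00 = 15,010.00
  1,034.88 + 18.41% × (15,010.00 − 11,200.00) = 1,034.88 + 18.41% × 3,810.00 = 1,736.30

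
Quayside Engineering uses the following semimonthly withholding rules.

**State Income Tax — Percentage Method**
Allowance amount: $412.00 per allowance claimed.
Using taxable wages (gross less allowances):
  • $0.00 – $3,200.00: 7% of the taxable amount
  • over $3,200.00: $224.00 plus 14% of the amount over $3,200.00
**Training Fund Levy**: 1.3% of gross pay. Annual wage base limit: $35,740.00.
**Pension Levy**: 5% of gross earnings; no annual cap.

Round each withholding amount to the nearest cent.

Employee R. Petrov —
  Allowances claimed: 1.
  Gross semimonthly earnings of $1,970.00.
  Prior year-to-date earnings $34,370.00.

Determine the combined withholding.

State Income Tax: taxable = $1,970.00 − 1×$412.00 = $1,558.00
  7% × $1,558.00 = $109.06
Training Fund Levy: cap $35,740.00 − YTD $34,370.00 = $1,370.00 subject; 1.3% × $1,370.00 = $17.81
Pension Levy: 5% × $1,970.00 = $98.50
Total: $109.06 + $17.81 + $98.50 = $225.37

$225.37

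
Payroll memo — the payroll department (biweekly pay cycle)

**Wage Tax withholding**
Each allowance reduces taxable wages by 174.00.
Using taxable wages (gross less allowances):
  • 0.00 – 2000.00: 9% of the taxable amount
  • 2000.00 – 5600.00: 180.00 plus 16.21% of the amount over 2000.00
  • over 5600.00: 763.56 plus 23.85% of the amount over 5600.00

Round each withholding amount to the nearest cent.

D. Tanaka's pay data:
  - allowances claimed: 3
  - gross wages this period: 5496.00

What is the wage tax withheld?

662.09

Wage Tax: taxable = 5496.00 − 3×174.00 = 4974.00
  180.00 + 16.21% × (4974.00 − 2000.00) = 180.00 + 16.21% × 2974.00 = 662.09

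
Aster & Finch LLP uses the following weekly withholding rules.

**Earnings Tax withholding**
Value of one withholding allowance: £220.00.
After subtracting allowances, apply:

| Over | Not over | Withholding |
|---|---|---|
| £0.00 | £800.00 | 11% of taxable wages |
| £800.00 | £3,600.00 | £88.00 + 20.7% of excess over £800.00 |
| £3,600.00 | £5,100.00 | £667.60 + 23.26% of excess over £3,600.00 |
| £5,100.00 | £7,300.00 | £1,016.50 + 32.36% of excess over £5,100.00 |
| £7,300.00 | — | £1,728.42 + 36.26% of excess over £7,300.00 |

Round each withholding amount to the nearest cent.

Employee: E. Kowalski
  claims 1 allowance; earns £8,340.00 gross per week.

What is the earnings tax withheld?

Earnings Tax: taxable = £8,340.00 − 1×£220.00 = £8,120.00
  £1,728.42 + 36.26% × (£8,120.00 − £7,300.00) = £1,728.42 + 36.26% × £820.00 = £2,025.75

£2,025.75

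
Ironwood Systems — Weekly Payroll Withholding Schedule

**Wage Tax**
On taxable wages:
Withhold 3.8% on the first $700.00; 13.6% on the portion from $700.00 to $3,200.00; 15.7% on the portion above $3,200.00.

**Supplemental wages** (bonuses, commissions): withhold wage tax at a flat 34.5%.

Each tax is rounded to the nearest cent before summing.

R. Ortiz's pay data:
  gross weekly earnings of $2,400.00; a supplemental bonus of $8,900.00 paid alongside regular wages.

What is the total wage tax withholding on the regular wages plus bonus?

Wage Tax: taxable = $2,400.00
  $26.60 + 13.6% × ($2,400.00 − $700.00) = $26.60 + 13.6% × $1,700.00 = $257.80
Supplemental (34.5% flat on bonus): 34.5% × $8,900.00 = $3,070.50
Total wage tax: $257.80 + $3,070.50 = $3,328.30

$3,328.30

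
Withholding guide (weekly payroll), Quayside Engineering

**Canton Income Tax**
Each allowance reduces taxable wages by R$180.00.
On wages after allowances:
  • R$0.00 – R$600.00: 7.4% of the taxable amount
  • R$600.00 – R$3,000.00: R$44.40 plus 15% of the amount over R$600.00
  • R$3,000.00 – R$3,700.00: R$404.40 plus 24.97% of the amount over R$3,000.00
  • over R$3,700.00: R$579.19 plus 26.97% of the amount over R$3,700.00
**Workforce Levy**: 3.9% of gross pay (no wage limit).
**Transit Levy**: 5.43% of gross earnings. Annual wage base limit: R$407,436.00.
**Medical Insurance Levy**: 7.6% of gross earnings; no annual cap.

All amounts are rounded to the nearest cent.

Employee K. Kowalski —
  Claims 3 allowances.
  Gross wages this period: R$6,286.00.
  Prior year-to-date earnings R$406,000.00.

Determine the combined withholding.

Canton Income Tax: taxable = R$6,286.00 − 3×R$180.00 = R$5,746.00
  R$579.19 + 26.97% × (R$5,746.00 − R$3,700.00) = R$579.19 + 26.97% × R$2,046.00 = R$1,131.00
Workforce Levy: 3.9% × R$6,286.00 = R$245.15
Transit Levy: cap R$407,436.00 − YTD R$406,000.00 = R$1,436.00 subject; 5.43% × R$1,436.00 = R$77.97
Medical Insurance Levy: 7.6% × R$6,286.00 = R$477.74
Total: R$1,131.00 + R$245.15 + R$77.97 + R$477.74 = R$1,931.86

R$1,931.86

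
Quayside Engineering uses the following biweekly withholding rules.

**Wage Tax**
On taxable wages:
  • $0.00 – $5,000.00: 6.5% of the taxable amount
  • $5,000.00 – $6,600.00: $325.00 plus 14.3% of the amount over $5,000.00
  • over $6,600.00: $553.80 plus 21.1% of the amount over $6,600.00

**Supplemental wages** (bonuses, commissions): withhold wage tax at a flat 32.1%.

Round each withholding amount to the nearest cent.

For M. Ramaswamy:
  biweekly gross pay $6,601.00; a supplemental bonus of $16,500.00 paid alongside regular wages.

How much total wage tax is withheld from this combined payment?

Wage Tax: taxable = $6,601.00
  $553.80 + 21.1% × ($6,601.00 − $6,600.00) = $553.80 + 21.1% × $1.00 = $554.01
Supplemental (32.1% flat on bonus): 32.1% × $16,500.00 = $5,296.50
Total wage tax: $554.01 + $5,296.50 = $5,850.51

$5,850.51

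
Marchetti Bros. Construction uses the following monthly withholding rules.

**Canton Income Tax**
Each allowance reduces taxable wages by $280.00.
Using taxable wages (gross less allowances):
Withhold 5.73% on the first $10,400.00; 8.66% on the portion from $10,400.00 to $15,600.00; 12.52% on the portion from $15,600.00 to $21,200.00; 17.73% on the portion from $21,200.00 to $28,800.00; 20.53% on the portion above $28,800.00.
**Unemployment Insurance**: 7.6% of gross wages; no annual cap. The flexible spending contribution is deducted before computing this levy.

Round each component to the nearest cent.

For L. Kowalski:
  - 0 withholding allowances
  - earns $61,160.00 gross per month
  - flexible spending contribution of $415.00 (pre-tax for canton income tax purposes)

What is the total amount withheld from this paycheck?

Canton Income Tax: taxable = $61,160.00 − $415.00 = $60,745.00
  $3,094.84 + 20.53% × ($60,745.00 − $28,800.00) = $3,094.84 + 20.53% × $31,945.00 = $9,653.15
Unemployment Insurance: 7.6% × $60,745.00 = $4,616.62
Total: $9,653.15 + $4,616.62 = $14,269.77

$14,269.77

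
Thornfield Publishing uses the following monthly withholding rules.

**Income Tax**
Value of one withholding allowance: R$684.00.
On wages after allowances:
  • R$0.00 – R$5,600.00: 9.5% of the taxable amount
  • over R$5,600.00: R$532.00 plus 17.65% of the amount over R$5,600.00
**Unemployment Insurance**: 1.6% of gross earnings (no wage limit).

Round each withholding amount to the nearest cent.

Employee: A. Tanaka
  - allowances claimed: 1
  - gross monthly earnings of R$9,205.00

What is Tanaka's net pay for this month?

Income Tax: taxable = R$9,205.00 − 1×R$684.00 = R$8,521.00
  R$532.00 + 17.65% × (R$8,521.00 − R$5,600.00) = R$532.00 + 17.65% × R$2,921.00 = R$1,047.56
Unemployment Insurance: 1.6% × R$9,205.00 = R$147.28
Total withheld: R$1,047.56 + R$147.28 = R$1,194.84
Net pay: R$9,205.00 − R$1,194.84 = R$8,010.16

R$8,010.16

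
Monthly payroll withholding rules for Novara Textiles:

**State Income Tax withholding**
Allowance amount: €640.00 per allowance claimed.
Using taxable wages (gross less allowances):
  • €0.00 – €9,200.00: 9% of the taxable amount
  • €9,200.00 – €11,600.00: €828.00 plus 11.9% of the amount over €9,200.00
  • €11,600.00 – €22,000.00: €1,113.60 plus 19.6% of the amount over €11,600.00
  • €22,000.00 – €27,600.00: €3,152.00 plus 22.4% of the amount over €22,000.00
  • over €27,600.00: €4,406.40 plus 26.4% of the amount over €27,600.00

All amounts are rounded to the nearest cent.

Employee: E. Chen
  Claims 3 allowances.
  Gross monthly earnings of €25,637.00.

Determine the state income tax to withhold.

€3,536.61

State Income Tax: taxable = €25,637.00 − 3×€640.00 = €23,717.00
  €3,152.00 + 22.4% × (€23,717.00 − €22,000.00) = €3,152.00 + 22.4% × €1,717.00 = €3,536.61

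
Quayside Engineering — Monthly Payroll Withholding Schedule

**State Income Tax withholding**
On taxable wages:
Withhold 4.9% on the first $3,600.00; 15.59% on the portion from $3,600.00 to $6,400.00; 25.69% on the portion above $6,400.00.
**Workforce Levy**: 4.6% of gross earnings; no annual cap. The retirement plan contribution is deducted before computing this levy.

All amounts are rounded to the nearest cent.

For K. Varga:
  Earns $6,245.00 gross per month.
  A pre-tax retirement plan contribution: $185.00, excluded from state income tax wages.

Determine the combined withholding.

$838.67

State Income Tax: taxable = $6,245.00 − $185.00 = $6,060.00
  $176.40 + 15.59% × ($6,060.00 − $3,600.00) = $176.40 + 15.59% × $2,460.00 = $559.91
Workforce Levy: 4.6% × $6,060.00 = $278.76
Total: $559.91 + $278.76 = $838.67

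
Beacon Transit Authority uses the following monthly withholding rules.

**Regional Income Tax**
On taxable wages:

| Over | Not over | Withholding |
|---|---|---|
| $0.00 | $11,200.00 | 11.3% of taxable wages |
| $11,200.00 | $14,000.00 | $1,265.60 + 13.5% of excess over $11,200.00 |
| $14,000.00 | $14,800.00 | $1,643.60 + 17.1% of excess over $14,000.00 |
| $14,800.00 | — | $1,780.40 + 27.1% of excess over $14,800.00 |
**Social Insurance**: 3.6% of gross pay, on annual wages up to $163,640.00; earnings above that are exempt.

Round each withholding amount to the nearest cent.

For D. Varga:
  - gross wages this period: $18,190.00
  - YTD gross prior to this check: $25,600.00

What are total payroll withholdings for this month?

$3,353.93

Regional Income Tax: taxable = $18,190.00
  $1,780.40 + 27.1% × ($18,190.00 − $14,800.00) = $1,780.40 + 27.1% × $3,390.00 = $2,699.09
Social Insurance: 3.6% × $18,190.00 = $654.84
Total: $2,699.09 + $654.84 = $3,353.93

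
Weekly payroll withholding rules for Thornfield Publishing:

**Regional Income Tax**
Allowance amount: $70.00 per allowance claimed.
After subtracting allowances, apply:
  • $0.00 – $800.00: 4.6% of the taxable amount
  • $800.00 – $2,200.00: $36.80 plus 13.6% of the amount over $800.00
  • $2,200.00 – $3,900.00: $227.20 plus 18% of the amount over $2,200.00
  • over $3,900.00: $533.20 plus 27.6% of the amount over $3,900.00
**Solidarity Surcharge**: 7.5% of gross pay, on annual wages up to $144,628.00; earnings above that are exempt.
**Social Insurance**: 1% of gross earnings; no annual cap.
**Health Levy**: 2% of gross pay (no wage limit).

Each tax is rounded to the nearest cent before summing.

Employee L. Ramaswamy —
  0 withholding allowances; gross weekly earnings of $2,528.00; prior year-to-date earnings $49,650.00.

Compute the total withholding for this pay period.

Regional Income Tax: taxable = $2,528.00
  $227.20 + 18% × ($2,528.00 − $2,200.00) = $227.20 + 18% × $328.00 = $286.24
Solidarity Surcharge: 7.5% × $2,528.00 = $189.60
Social Insurance: 1% × $2,528.00 = $25.28
Health Levy: 2% × $2,528.00 = $50.56
Total: $286.24 + $189.60 + $25.28 + $50.56 = $551.68

$551.68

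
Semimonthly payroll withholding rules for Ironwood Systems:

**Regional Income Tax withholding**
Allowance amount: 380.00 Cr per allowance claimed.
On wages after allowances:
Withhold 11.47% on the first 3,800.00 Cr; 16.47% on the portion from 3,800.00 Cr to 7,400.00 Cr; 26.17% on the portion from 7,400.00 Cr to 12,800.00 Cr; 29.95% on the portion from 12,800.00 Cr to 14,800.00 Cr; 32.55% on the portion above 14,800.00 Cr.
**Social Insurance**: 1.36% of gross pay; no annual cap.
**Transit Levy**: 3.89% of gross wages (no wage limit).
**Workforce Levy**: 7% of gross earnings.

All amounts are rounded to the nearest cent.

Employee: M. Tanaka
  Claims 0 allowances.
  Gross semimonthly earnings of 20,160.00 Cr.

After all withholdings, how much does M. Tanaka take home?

12,904.76 Cr

Regional Income Tax: taxable = 20,160.00 Cr
  3,040.96 Cr + 32.55% × (20,160.00 Cr − 14,800.00 Cr) = 3,040.96 Cr + 32.55% × 5,360.00 Cr = 4,785.64 Cr
Social Insurance: 1.36% × 20,160.00 Cr = 274.18 Cr
Transit Levy: 3.89% × 20,160.00 Cr = 784.22 Cr
Workforce Levy: 7% × 20,160.00 Cr = 1,411.20 Cr
Total withheld: 4,785.64 Cr + 274.18 Cr + 784.22 Cr + 1,411.20 Cr = 7,255.24 Cr
Net pay: 20,160.00 Cr − 7,255.24 Cr = 12,904.76 Cr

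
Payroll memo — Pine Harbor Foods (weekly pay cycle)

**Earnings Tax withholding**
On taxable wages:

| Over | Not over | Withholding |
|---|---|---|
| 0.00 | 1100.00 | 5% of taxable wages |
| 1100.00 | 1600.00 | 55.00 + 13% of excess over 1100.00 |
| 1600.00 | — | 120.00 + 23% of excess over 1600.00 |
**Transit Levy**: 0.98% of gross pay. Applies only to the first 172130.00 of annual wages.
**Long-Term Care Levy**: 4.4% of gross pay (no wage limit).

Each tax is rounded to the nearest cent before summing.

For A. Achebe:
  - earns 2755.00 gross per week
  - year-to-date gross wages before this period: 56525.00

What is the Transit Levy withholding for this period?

27.00

Transit Levy: 0.98% × 2755.00 = 27.00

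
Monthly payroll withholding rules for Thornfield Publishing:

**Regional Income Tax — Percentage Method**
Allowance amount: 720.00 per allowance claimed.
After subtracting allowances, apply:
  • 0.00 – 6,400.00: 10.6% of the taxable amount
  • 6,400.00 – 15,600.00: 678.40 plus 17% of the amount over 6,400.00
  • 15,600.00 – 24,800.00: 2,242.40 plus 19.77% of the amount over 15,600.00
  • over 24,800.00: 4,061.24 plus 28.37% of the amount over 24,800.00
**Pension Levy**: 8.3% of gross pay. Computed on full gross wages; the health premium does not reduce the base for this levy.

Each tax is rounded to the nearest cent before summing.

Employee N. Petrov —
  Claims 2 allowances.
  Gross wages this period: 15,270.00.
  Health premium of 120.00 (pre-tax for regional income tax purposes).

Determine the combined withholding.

Regional Income Tax: taxable = 15,270.00 − 120.00 − 2×720.00 = 13,710.00
  678.40 + 17% × (13,710.00 − 6,400.00) = 678.40 + 17% × 7,310.00 = 1,921.10
Pension Levy: 8.3% × 15,270.00 = 1,267.41
Total: 1,921.10 + 1,267.41 = 3,188.51

3,188.51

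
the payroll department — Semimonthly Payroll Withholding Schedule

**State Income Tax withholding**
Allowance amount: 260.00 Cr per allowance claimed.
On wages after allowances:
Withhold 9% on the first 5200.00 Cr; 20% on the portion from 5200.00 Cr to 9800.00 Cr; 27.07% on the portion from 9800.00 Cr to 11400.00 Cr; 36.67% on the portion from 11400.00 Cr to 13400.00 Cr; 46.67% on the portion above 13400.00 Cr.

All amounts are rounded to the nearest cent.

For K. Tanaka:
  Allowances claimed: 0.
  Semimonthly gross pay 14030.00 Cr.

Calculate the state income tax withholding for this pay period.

State Income Tax: taxable = 14030.00 Cr
  2554.52 Cr + 46.67% × (14030.00 Cr − 13400.00 Cr) = 2554.52 Cr + 46.67% × 630.00 Cr = 2848.54 Cr

2848.54 Cr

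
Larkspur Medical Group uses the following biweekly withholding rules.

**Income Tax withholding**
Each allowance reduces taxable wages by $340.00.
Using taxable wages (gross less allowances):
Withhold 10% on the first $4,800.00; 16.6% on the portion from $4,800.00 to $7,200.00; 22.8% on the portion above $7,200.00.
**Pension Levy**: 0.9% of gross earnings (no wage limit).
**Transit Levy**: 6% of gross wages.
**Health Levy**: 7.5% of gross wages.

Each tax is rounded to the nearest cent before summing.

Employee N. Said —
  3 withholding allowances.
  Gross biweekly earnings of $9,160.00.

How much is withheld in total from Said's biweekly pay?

Income Tax: taxable = $9,160.00 − 3×$340.00 = $8,140.00
  $878.40 + 22.8% × ($8,140.00 − $7,200.00) = $878.40 + 22.8% × $940.00 = $1,092.72
Pension Levy: 0.9% × $9,160.00 = $82.44
Transit Levy: 6% × $9,160.00 = $549.60
Health Levy: 7.5% × $9,160.00 = $687.00
Total: $1,092.72 + $82.44 + $549.60 + $687.00 = $2,411.76

$2,411.76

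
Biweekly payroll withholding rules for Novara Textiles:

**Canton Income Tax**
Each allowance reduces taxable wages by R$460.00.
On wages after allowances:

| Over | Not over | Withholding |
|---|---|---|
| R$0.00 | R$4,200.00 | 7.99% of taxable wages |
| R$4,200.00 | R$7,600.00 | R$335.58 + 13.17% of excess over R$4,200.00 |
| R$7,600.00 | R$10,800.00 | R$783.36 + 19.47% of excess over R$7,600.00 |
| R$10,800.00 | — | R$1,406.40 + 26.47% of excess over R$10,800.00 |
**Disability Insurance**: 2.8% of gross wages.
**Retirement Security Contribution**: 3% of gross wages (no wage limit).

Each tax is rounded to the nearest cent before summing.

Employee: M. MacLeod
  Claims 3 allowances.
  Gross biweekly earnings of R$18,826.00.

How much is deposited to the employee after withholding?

Canton Income Tax: taxable = R$18,826.00 − 3×R$460.00 = R$17,446.00
  R$1,406.40 + 26.47% × (R$17,446.00 − R$10,800.00) = R$1,406.40 + 26.47% × R$6,646.00 = R$3,165.60
Disability Insurance: 2.8% × R$18,826.00 = R$527.13
Retirement Security Contribution: 3% × R$18,826.00 = R$564.78
Total withheld: R$3,165.60 + R$527.13 + R$564.78 = R$4,257.51
Net pay: R$18,826.00 − R$4,257.51 = R$14,568.49

R$14,568.49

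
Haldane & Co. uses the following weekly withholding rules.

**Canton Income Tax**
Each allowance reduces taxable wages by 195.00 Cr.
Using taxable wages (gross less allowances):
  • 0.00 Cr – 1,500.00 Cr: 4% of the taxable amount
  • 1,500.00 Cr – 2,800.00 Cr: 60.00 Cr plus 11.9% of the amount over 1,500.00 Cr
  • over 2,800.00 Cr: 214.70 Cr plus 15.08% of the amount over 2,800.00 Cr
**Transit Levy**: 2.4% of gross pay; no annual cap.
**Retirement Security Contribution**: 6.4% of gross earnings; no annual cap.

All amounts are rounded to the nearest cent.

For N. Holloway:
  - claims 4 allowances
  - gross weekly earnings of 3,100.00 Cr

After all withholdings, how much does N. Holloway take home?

Canton Income Tax: taxable = 3,100.00 Cr − 4×195.00 Cr = 2,320.00 Cr
  60.00 Cr + 11.9% × (2,320.00 Cr − 1,500.00 Cr) = 60.00 Cr + 11.9% × 820.00 Cr = 157.58 Cr
Transit Levy: 2.4% × 3,100.00 Cr = 74.40 Cr
Retirement Security Contribution: 6.4% × 3,100.00 Cr = 198.40 Cr
Total withheld: 157.58 Cr + 74.40 Cr + 198.40 Cr = 430.38 Cr
Net pay: 3,100.00 Cr − 430.38 Cr = 2,669.62 Cr

2,669.62 Cr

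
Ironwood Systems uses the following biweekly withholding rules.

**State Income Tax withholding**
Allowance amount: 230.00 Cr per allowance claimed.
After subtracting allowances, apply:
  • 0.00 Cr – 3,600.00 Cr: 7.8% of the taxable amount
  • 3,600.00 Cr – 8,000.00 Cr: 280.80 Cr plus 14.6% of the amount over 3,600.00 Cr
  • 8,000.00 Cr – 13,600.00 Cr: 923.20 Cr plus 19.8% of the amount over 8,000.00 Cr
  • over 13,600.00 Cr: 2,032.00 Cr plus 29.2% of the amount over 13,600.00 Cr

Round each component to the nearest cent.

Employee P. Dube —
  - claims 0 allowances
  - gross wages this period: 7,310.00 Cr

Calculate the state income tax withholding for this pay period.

822.46 Cr

State Income Tax: taxable = 7,310.00 Cr
  280.80 Cr + 14.6% × (7,310.00 Cr − 3,600.00 Cr) = 280.80 Cr + 14.6% × 3,710.00 Cr = 822.46 Cr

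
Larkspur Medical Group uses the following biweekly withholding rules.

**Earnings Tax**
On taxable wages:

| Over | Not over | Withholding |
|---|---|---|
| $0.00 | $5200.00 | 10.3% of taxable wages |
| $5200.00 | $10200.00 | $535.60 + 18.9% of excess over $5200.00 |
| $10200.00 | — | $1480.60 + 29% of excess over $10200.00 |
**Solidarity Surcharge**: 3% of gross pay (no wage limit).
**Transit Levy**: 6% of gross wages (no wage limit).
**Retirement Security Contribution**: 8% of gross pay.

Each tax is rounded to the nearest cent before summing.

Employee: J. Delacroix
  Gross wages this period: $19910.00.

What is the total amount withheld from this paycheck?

$7681.20

Earnings Tax: taxable = $19910.00
  $1480.60 + 29% × ($19910.00 − $10200.00) = $1480.60 + 29% × $9710.00 = $4296.50
Solidarity Surcharge: 3% × $19910.00 = $597.30
Transit Levy: 6% × $19910.00 = $1194.60
Retirement Security Contribution: 8% × $19910.00 = $1592.80
Total: $4296.50 + $597.30 + $1194.60 + $1592.80 = $7681.20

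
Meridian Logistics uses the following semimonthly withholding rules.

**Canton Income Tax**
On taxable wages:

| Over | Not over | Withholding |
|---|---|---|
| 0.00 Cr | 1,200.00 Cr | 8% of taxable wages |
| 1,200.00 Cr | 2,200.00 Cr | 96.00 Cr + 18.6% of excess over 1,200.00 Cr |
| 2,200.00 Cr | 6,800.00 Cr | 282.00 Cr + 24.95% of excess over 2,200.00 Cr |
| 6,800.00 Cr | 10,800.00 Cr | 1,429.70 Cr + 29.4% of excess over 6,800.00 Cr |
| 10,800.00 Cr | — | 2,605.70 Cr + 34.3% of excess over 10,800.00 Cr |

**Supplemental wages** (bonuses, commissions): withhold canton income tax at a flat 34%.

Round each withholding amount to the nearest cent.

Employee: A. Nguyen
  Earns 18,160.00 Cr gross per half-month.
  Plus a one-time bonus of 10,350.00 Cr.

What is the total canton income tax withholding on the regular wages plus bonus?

Canton Income Tax: taxable = 18,160.00 Cr
  2,605.70 Cr + 34.3% × (18,160.00 Cr − 10,800.00 Cr) = 2,605.70 Cr + 34.3% × 7,360.00 Cr = 5,130.18 Cr
Supplemental (34% flat on bonus): 34% × 10,350.00 Cr = 3,519.00 Cr
Total canton income tax: 5,130.18 Cr + 3,519.00 Cr = 8,649.18 Cr

8,649.18 Cr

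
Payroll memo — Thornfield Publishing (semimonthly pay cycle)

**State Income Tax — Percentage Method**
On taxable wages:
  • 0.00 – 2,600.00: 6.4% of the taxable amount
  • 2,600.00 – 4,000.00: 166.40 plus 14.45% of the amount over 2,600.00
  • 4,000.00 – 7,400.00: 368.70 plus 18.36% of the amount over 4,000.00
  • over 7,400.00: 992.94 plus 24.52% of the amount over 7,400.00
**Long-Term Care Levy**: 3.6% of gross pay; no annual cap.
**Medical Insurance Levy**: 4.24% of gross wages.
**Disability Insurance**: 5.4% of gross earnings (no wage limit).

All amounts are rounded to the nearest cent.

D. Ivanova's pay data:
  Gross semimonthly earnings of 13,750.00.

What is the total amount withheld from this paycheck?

4,370.46

State Income Tax: taxable = 13,750.00
  992.94 + 24.52% × (13,750.00 − 7,400.00) = 992.94 + 24.52% × 6,350.00 = 2,549.96
Long-Term Care Levy: 3.6% × 13,750.00 = 495.00
Medical Insurance Levy: 4.24% × 13,750.00 = 583.00
Disability Insurance: 5.4% × 13,750.00 = 742.50
Total: 2,549.96 + 495.00 + 583.00 + 742.50 = 4,370.46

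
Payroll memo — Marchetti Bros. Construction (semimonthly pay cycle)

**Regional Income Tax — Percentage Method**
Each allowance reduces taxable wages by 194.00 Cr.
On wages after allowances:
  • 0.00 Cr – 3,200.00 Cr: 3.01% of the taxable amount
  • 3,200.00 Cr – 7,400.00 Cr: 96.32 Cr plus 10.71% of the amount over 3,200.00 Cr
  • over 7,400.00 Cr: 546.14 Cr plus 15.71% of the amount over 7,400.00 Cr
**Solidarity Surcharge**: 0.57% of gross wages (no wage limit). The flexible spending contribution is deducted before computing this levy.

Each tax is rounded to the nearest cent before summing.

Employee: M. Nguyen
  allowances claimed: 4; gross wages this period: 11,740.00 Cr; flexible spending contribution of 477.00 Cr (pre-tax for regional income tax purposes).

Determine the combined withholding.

Regional Income Tax: taxable = 11,740.00 Cr − 477.00 Cr − 4×194.00 Cr = 10,487.00 Cr
  546.14 Cr + 15.71% × (10,487.00 Cr − 7,400.00 Cr) = 546.14 Cr + 15.71% × 3,087.00 Cr = 1,031.11 Cr
Solidarity Surcharge: 0.57% × 11,263.00 Cr = 64.20 Cr
Total: 1,031.11 Cr + 64.20 Cr = 1,095.31 Cr

1,095.31 Cr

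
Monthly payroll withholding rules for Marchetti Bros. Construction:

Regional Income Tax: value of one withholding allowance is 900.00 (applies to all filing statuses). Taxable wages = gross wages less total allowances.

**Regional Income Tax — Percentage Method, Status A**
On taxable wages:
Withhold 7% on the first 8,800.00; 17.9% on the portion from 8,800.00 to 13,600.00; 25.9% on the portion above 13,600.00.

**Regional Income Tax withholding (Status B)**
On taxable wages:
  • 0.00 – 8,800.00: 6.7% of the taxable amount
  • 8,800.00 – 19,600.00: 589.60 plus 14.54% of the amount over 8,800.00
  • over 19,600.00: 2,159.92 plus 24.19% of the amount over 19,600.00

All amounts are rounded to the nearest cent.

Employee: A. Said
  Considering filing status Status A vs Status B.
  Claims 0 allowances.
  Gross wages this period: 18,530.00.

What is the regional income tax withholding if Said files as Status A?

Regional Income Tax (Status A): taxable = 18,530.00
  1,475.20 + 25.9% × (18,530.00 − 13,600.00) = 1,475.20 + 25.9% × 4,930.00 = 2,752.07

2,752.07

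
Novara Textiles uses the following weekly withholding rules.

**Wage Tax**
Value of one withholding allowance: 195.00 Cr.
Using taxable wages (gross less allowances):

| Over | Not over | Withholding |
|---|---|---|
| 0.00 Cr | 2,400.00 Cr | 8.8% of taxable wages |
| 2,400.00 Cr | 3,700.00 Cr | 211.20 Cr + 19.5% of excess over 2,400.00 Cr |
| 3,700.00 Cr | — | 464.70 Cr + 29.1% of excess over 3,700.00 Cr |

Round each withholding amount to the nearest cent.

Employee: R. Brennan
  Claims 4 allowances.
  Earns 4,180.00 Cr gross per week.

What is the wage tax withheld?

Wage Tax: taxable = 4,180.00 Cr − 4×195.00 Cr = 3,400.00 Cr
  211.20 Cr + 19.5% × (3,400.00 Cr − 2,400.00 Cr) = 211.20 Cr + 19.5% × 1,000.00 Cr = 406.20 Cr

406.20 Cr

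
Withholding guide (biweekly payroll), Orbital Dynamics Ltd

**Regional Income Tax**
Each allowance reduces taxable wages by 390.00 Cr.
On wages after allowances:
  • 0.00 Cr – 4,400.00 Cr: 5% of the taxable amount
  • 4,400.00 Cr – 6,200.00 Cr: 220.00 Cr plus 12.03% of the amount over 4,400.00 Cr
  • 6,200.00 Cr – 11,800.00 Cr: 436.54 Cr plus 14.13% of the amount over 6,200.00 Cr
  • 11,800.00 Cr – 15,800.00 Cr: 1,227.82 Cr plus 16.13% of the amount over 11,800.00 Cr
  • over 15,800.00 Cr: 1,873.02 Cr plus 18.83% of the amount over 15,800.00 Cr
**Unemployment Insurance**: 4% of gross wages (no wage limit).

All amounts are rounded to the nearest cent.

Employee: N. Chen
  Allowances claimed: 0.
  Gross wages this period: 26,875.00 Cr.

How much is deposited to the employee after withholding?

21,841.56 Cr

Regional Income Tax: taxable = 26,875.00 Cr
  1,873.02 Cr + 18.83% × (26,875.00 Cr − 15,800.00 Cr) = 1,873.02 Cr + 18.83% × 11,075.00 Cr = 3,958.44 Cr
Unemployment Insurance: 4% × 26,875.00 Cr = 1,075.00 Cr
Total withheld: 3,958.44 Cr + 1,075.00 Cr = 5,033.44 Cr
Net pay: 26,875.00 Cr − 5,033.44 Cr = 21,841.56 Cr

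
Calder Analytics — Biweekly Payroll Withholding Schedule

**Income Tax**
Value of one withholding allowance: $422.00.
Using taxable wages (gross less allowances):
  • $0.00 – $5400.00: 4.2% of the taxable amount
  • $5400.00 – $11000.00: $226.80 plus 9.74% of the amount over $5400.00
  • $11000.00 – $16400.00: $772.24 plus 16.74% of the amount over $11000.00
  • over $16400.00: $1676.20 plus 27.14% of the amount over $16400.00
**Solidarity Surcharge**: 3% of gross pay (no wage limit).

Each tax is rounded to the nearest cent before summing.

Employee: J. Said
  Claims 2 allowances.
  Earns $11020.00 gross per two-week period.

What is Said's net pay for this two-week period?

Income Tax: taxable = $11020.00 − 2×$422.00 = $10176.00
  $226.80 + 9.74% × ($10176.00 − $5400.00) = $226.80 + 9.74% × $4776.00 = $691.98
Solidarity Surcharge: 3% × $11020.00 = $330.60
Total withheld: $691.98 + $330.60 = $1022.58
Net pay: $11020.00 − $1022.58 = $9997.42

$9997.42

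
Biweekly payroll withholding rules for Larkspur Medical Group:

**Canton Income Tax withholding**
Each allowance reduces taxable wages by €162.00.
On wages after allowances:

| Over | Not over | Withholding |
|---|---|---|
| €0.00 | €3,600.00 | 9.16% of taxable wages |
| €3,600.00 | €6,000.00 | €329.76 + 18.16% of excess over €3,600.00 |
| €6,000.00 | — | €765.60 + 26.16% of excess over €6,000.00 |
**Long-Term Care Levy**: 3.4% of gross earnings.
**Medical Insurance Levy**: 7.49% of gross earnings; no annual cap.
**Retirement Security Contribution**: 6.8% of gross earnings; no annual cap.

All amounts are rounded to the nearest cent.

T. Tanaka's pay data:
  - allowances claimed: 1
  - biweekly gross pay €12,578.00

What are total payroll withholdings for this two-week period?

Canton Income Tax: taxable = €12,578.00 − 1×€162.00 = €12,416.00
  €765.60 + 26.16% × (€12,416.00 − €6,000.00) = €765.60 + 26.16% × €6,416.00 = €2,444.03
Long-Term Care Levy: 3.4% × €12,578.00 = €427.65
Medical Insurance Levy: 7.49% × €12,578.00 = €942.09
Retirement Security Contribution: 6.8% × €12,578.00 = €855.30
Total: €2,444.03 + €427.65 + €942.09 + €855.30 = €4,669.07

€4,669.07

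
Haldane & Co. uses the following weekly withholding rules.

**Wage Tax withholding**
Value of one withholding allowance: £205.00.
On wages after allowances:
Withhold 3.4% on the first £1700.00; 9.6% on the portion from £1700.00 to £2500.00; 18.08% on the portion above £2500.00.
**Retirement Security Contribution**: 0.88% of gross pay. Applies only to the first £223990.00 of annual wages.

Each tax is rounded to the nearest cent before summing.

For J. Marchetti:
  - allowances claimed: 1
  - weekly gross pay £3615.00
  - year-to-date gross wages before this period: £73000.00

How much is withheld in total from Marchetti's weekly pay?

Wage Tax: taxable = £3615.00 − 1×£205.00 = £3410.00
  £134.60 + 18.08% × (£3410.00 − £2500.00) = £134.60 + 18.08% × £910.00 = £299.13
Retirement Security Contribution: 0.88% × £3615.00 = £31.81
Total: £299.13 + £31.81 = £330.94

£330.94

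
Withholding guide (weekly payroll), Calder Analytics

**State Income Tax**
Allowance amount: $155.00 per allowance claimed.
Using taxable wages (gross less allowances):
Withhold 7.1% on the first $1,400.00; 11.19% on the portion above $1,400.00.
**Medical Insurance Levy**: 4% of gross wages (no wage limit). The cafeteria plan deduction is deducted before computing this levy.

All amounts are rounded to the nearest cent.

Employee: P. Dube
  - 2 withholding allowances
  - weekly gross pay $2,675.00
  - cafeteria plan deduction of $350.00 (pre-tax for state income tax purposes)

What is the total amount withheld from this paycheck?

State Income Tax: taxable = $2,675.00 − $350.00 − 2×$155.00 = $2,015.00
  $99.40 + 11.19% × ($2,015.00 − $1,400.00) = $99.40 + 11.19% × $615.00 = $168.22
Medical Insurance Levy: 4% × $2,325.00 = $93.00
Total: $168.22 + $93.00 = $261.22

$261.22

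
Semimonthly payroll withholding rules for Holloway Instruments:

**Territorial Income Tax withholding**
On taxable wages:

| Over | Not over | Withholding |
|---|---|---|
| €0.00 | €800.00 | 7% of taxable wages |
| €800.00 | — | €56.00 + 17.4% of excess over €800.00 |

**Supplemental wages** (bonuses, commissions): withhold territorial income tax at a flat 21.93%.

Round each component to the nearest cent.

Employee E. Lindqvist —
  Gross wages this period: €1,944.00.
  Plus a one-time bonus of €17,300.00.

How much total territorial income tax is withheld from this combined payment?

Territorial Income Tax: taxable = €1,944.00
  €56.00 + 17.4% × (€1,944.00 − €800.00) = €56.00 + 17.4% × €1,144.00 = €255.06
Supplemental (21.93% flat on bonus): 21.93% × €17,300.00 = €3,793.89
Total territorial income tax: €255.06 + €3,793.89 = €4,048.95

€4,048.95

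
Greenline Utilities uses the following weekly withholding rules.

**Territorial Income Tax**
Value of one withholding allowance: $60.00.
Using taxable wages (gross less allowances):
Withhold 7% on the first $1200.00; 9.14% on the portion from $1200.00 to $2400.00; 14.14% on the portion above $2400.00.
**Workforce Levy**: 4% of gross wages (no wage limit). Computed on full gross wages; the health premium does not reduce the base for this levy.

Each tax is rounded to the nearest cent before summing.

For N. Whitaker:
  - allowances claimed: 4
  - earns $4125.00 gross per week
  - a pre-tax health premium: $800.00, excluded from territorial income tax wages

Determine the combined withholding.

$455.54

Territorial Income Tax: taxable = $4125.00 − $800.00 − 4×$60.00 = $3085.00
  $193.68 + 14.14% × ($3085.00 − $2400.00) = $193.68 + 14.14% × $685.00 = $290.54
Workforce Levy: 4% × $4125.00 = $165.00
Total: $290.54 + $165.00 = $455.54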